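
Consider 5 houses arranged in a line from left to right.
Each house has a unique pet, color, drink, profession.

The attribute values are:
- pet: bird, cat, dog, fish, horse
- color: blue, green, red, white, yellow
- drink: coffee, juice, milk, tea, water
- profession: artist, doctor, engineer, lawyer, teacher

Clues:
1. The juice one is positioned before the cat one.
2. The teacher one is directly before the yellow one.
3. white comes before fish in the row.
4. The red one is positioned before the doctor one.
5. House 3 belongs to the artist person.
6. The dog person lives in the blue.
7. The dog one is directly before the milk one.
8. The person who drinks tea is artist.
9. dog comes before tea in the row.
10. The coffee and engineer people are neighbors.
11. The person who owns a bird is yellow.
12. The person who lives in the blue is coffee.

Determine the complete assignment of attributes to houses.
Solution:

House | Pet | Color | Drink | Profession
----------------------------------------
  1   | dog | blue | coffee | teacher
  2   | bird | yellow | milk | engineer
  3   | horse | white | tea | artist
  4   | fish | red | juice | lawyer
  5   | cat | green | water | doctor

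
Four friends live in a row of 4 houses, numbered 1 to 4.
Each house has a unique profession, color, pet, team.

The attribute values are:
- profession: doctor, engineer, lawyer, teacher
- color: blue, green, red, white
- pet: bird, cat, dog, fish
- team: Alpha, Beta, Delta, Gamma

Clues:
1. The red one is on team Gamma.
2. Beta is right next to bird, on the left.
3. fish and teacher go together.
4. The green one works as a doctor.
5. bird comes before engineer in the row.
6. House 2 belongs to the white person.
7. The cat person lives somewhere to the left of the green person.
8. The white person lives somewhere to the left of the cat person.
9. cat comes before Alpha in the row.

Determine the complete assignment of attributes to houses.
Solution:

House | Profession | Color | Pet | Team
---------------------------------------
  1   | teacher | blue | fish | Beta
  2   | lawyer | white | bird | Delta
  3   | engineer | red | cat | Gamma
  4   | doctor | green | dog | Alpha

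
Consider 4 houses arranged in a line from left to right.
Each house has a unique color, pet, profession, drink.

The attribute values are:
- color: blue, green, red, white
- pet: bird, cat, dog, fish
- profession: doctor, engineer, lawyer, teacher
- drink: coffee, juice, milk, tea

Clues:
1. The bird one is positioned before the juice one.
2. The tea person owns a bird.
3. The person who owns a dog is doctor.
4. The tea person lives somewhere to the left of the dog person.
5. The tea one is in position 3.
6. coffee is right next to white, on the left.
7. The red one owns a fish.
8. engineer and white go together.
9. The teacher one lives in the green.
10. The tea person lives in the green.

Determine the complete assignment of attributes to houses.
Solution:

House | Color | Pet | Profession | Drink
----------------------------------------
  1   | red | fish | lawyer | coffee
  2   | white | cat | engineer | milk
  3   | green | bird | teacher | tea
  4   | blue | dog | doctor | juice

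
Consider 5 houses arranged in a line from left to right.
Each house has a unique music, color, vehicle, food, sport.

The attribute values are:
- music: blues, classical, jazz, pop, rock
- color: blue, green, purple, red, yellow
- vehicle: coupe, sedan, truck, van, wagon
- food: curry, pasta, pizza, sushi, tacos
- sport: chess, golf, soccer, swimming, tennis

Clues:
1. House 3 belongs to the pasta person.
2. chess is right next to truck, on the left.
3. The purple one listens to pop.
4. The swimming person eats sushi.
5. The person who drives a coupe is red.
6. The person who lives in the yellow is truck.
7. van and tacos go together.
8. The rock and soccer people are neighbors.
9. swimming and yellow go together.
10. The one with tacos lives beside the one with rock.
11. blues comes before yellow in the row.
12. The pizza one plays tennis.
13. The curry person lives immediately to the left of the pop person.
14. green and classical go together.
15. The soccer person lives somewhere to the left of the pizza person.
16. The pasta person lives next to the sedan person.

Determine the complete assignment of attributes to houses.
Solution:

House | Music | Color | Vehicle | Food | Sport
----------------------------------------------
  1   | blues | blue | van | tacos | chess
  2   | rock | yellow | truck | sushi | swimming
  3   | jazz | red | coupe | pasta | soccer
  4   | classical | green | sedan | curry | golf
  5   | pop | purple | wagon | pizza | tennis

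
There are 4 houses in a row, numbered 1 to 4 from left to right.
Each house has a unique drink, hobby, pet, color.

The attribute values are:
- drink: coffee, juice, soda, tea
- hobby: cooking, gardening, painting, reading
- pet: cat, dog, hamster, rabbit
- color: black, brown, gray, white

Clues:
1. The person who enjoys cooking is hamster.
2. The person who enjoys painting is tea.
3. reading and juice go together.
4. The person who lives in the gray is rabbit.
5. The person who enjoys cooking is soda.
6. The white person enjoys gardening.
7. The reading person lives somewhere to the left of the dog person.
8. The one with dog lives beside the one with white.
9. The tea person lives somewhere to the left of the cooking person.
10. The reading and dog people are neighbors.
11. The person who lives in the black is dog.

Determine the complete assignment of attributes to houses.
Solution:

House | Drink | Hobby | Pet | Color
-----------------------------------
  1   | juice | reading | rabbit | gray
  2   | tea | painting | dog | black
  3   | coffee | gardening | cat | white
  4   | soda | cooking | hamster | brown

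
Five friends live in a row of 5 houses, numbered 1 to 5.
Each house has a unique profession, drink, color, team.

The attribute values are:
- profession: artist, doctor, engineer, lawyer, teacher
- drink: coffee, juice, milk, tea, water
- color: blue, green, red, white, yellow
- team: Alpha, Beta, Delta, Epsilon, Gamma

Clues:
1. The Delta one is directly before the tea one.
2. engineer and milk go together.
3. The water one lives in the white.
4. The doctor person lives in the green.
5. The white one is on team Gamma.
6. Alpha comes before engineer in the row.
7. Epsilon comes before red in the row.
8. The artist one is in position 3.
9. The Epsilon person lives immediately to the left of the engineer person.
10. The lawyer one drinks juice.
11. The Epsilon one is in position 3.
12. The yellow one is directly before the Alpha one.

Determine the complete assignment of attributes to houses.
Solution:

House | Profession | Drink | Color | Team
-----------------------------------------
  1   | lawyer | juice | yellow | Delta
  2   | doctor | tea | green | Alpha
  3   | artist | coffee | blue | Epsilon
  4   | engineer | milk | red | Beta
  5   | teacher | water | white | Gamma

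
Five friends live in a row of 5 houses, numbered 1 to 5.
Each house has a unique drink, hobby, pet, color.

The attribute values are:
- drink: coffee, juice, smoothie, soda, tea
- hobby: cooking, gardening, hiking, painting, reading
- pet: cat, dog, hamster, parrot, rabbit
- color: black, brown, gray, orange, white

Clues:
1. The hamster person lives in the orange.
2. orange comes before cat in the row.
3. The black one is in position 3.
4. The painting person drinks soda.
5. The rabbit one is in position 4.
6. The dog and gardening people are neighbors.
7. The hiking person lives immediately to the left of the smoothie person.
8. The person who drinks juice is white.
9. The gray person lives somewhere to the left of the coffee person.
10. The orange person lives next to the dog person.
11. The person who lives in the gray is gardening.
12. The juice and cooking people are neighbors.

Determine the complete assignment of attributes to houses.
Solution:

House | Drink | Hobby | Pet | Color
-----------------------------------
  1   | juice | hiking | parrot | white
  2   | smoothie | cooking | hamster | orange
  3   | soda | painting | dog | black
  4   | tea | gardening | rabbit | gray
  5   | coffee | reading | cat | brown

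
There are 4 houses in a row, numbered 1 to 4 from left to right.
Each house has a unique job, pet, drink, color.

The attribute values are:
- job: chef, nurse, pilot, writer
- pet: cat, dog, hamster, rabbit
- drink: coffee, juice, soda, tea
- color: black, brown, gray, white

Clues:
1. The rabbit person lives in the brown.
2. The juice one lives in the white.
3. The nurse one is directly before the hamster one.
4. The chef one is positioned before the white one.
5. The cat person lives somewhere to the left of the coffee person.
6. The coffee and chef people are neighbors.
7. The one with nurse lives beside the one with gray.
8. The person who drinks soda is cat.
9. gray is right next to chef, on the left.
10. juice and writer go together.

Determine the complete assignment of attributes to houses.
Solution:

House | Job | Pet | Drink | Color
---------------------------------
  1   | nurse | cat | soda | black
  2   | pilot | hamster | coffee | gray
  3   | chef | rabbit | tea | brown
  4   | writer | dog | juice | white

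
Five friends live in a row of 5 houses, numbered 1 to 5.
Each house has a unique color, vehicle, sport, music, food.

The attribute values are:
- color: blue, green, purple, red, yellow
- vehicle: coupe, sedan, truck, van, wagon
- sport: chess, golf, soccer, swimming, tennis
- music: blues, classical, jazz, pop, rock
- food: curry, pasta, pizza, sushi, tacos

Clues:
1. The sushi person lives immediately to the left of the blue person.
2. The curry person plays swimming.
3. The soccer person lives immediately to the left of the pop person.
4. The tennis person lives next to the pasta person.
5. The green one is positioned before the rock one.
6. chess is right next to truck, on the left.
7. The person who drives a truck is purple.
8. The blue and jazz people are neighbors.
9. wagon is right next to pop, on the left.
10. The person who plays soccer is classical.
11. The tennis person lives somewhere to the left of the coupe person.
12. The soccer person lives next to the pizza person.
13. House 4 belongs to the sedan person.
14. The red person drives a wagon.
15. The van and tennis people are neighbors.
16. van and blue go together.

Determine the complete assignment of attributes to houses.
Solution:

House | Color | Vehicle | Sport | Music | Food
----------------------------------------------
  1   | red | wagon | soccer | classical | sushi
  2   | blue | van | chess | pop | pizza
  3   | purple | truck | tennis | jazz | tacos
  4   | green | sedan | golf | blues | pasta
  5   | yellow | coupe | swimming | rock | curry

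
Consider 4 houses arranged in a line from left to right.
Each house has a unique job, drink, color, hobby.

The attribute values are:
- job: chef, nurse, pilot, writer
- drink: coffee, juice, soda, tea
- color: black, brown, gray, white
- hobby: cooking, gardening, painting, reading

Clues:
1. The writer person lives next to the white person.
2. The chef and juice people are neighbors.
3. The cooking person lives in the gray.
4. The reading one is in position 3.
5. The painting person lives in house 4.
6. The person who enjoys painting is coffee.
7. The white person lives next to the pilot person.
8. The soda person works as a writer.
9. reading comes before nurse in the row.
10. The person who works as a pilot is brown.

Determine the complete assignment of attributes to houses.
Solution:

House | Job | Drink | Color | Hobby
-----------------------------------
  1   | writer | soda | gray | cooking
  2   | chef | tea | white | gardening
  3   | pilot | juice | brown | reading
  4   | nurse | coffee | black | painting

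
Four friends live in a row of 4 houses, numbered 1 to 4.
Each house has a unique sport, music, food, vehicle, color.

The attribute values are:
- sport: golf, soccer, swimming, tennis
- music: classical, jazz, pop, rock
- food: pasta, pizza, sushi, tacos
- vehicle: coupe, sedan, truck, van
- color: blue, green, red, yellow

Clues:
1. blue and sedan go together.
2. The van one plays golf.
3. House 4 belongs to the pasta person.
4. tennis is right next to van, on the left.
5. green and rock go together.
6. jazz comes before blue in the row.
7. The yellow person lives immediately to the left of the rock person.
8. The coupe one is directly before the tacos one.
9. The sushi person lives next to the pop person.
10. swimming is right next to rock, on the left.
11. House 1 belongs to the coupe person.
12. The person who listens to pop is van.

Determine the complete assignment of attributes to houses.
Solution:

House | Sport | Music | Food | Vehicle | Color
----------------------------------------------
  1   | swimming | jazz | pizza | coupe | yellow
  2   | soccer | rock | tacos | truck | green
  3   | tennis | classical | sushi | sedan | blue
  4   | golf | pop | pasta | van | red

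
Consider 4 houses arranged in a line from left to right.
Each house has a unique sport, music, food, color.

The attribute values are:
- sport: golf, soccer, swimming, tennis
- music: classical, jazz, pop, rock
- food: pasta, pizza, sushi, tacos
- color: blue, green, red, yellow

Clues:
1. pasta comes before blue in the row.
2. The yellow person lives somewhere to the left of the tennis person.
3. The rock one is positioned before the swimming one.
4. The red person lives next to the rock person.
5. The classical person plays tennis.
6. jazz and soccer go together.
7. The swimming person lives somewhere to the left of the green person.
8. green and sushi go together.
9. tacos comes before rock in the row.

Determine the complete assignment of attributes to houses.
Solution:

House | Sport | Music | Food | Color
------------------------------------
  1   | soccer | jazz | tacos | red
  2   | golf | rock | pasta | yellow
  3   | swimming | pop | pizza | blue
  4   | tennis | classical | sushi | green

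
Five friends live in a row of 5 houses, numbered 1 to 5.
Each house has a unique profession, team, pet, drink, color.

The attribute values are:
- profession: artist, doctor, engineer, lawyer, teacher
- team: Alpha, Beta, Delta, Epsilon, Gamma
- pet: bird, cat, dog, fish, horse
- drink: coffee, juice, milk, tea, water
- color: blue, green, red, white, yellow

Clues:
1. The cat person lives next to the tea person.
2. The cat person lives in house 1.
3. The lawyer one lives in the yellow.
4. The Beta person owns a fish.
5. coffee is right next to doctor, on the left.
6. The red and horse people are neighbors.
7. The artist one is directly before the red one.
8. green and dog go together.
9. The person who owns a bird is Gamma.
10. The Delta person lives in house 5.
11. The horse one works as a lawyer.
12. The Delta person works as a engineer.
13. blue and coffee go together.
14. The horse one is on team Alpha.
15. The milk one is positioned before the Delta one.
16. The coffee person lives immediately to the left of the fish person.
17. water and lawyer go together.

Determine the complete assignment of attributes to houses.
Solution:

House | Profession | Team | Pet | Drink | Color
-----------------------------------------------
  1   | artist | Epsilon | cat | coffee | blue
  2   | doctor | Beta | fish | tea | red
  3   | lawyer | Alpha | horse | water | yellow
  4   | teacher | Gamma | bird | milk | white
  5   | engineer | Delta | dog | juice | green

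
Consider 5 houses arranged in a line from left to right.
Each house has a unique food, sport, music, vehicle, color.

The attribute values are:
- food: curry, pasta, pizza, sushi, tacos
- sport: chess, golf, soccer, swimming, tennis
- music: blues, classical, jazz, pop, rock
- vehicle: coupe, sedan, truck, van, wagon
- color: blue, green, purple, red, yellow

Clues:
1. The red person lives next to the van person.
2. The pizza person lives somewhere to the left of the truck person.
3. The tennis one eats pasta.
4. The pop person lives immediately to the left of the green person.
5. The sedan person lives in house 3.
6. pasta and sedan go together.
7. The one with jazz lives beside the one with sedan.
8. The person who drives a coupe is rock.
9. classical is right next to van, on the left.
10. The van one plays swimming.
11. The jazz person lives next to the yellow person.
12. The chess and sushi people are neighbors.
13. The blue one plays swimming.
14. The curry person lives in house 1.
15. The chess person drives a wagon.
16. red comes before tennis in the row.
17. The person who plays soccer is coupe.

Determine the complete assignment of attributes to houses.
Solution:

House | Food | Sport | Music | Vehicle | Color
----------------------------------------------
  1   | curry | chess | classical | wagon | red
  2   | sushi | swimming | jazz | van | blue
  3   | pasta | tennis | pop | sedan | yellow
  4   | pizza | soccer | rock | coupe | green
  5   | tacos | golf | blues | truck | purple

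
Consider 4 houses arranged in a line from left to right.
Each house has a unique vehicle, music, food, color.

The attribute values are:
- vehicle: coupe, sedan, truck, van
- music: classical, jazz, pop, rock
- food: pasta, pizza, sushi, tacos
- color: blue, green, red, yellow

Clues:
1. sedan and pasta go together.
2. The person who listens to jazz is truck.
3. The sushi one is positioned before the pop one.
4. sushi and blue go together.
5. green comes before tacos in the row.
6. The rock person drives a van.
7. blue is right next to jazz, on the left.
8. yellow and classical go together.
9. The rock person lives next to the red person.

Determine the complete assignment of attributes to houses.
Solution:

House | Vehicle | Music | Food | Color
--------------------------------------
  1   | van | rock | sushi | blue
  2   | truck | jazz | pizza | red
  3   | sedan | pop | pasta | green
  4   | coupe | classical | tacos | yellow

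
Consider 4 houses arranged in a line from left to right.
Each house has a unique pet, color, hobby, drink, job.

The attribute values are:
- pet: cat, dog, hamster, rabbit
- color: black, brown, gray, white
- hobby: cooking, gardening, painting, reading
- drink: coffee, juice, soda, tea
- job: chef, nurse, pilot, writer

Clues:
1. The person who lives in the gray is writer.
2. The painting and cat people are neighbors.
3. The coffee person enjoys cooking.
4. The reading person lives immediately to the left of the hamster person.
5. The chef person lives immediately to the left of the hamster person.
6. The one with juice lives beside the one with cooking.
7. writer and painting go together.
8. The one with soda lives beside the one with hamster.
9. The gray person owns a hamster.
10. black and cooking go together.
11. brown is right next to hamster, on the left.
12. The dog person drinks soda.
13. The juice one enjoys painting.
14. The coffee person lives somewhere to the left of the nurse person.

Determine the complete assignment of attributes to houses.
Solution:

House | Pet | Color | Hobby | Drink | Job
-----------------------------------------
  1   | dog | brown | reading | soda | chef
  2   | hamster | gray | painting | juice | writer
  3   | cat | black | cooking | coffee | pilot
  4   | rabbit | white | gardening | tea | nurse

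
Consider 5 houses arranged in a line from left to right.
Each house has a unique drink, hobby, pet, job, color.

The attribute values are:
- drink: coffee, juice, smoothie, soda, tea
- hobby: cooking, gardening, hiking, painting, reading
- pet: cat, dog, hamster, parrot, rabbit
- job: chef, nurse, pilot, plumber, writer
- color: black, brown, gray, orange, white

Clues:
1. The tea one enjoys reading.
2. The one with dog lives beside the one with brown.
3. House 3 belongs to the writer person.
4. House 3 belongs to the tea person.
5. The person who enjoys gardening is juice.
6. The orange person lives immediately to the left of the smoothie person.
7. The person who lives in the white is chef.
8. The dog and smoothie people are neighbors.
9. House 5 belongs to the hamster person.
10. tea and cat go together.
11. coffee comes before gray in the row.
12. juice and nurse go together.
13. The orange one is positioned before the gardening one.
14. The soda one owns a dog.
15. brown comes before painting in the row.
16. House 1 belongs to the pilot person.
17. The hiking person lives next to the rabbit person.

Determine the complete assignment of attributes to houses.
Solution:

House | Drink | Hobby | Pet | Job | Color
-----------------------------------------
  1   | soda | hiking | dog | pilot | orange
  2   | smoothie | cooking | rabbit | plumber | brown
  3   | tea | reading | cat | writer | black
  4   | coffee | painting | parrot | chef | white
  5   | juice | gardening | hamster | nurse | gray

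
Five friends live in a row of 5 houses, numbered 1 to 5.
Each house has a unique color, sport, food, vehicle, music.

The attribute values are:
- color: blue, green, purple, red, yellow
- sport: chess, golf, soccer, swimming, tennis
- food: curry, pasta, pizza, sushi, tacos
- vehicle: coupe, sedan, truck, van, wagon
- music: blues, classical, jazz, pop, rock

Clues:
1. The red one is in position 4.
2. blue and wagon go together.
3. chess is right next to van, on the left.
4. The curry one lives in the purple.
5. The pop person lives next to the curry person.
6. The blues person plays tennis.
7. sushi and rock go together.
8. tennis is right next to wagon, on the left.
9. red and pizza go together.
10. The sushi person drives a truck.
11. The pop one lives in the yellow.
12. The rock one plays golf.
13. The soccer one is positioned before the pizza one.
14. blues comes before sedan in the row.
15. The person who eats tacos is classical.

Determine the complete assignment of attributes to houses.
Solution:

House | Color | Sport | Food | Vehicle | Music
----------------------------------------------
  1   | yellow | chess | pasta | coupe | pop
  2   | purple | tennis | curry | van | blues
  3   | blue | soccer | tacos | wagon | classical
  4   | red | swimming | pizza | sedan | jazz
  5   | green | golf | sushi | truck | rock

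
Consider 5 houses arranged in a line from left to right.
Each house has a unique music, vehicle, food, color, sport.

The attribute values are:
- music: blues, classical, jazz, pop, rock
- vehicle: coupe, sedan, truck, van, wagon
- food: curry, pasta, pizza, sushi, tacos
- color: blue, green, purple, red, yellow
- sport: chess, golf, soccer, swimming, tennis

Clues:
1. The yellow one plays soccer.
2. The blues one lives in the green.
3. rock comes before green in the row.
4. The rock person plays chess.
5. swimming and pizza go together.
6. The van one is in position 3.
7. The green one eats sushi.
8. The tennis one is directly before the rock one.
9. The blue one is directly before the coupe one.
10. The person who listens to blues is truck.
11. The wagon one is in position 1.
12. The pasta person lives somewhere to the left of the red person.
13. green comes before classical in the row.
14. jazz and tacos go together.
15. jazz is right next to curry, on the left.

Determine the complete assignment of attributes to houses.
Solution:

House | Music | Vehicle | Food | Color | Sport
----------------------------------------------
  1   | jazz | wagon | tacos | blue | tennis
  2   | rock | coupe | curry | purple | chess
  3   | pop | van | pasta | yellow | soccer
  4   | blues | truck | sushi | green | golf
  5   | classical | sedan | pizza | red | swimming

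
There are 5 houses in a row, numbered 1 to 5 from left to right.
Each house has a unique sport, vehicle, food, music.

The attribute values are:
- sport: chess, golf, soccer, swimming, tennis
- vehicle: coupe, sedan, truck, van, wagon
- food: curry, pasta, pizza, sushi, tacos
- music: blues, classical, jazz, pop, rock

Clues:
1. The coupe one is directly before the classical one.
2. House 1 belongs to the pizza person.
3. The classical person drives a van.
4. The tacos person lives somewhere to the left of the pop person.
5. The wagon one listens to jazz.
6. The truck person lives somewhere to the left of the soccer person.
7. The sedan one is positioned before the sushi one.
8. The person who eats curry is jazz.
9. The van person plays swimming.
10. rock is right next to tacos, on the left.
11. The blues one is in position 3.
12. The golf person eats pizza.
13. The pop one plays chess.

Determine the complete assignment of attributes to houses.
Solution:

House | Sport | Vehicle | Food | Music
--------------------------------------
  1   | golf | coupe | pizza | rock
  2   | swimming | van | tacos | classical
  3   | tennis | sedan | pasta | blues
  4   | chess | truck | sushi | pop
  5   | soccer | wagon | curry | jazz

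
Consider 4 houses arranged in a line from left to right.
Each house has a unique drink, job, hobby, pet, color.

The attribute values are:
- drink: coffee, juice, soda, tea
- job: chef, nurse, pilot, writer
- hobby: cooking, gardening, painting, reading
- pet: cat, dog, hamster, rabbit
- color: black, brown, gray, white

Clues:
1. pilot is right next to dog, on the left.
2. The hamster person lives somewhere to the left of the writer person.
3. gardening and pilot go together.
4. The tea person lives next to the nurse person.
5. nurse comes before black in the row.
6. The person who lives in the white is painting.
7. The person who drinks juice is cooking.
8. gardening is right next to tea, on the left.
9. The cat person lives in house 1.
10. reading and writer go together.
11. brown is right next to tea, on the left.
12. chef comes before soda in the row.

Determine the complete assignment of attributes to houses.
Solution:

House | Drink | Job | Hobby | Pet | Color
-----------------------------------------
  1   | coffee | pilot | gardening | cat | brown
  2   | tea | chef | painting | dog | white
  3   | juice | nurse | cooking | hamster | gray
  4   | soda | writer | reading | rabbit | black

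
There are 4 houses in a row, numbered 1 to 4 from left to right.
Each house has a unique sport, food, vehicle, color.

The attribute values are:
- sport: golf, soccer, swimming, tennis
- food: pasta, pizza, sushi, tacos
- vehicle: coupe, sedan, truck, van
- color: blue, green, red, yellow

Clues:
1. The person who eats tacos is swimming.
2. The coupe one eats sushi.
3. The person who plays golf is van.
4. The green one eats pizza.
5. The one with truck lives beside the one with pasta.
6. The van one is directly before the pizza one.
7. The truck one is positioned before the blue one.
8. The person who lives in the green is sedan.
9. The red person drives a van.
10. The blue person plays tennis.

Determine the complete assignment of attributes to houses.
Solution:

House | Sport | Food | Vehicle | Color
--------------------------------------
  1   | swimming | tacos | truck | yellow
  2   | golf | pasta | van | red
  3   | soccer | pizza | sedan | green
  4   | tennis | sushi | coupe | blue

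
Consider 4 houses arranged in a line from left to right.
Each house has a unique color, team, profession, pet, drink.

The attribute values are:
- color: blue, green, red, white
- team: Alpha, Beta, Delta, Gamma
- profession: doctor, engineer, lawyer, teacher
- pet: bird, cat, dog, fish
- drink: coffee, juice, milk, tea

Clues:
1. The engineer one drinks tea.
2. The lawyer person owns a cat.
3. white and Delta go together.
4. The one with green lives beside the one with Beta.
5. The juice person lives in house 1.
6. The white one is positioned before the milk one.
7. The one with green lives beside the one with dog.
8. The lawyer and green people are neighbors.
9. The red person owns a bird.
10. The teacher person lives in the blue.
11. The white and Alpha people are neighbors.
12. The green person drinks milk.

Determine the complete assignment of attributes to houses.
Solution:

House | Color | Team | Profession | Pet | Drink
-----------------------------------------------
  1   | white | Delta | lawyer | cat | juice
  2   | green | Alpha | doctor | fish | milk
  3   | blue | Beta | teacher | dog | coffee
  4   | red | Gamma | engineer | bird | tea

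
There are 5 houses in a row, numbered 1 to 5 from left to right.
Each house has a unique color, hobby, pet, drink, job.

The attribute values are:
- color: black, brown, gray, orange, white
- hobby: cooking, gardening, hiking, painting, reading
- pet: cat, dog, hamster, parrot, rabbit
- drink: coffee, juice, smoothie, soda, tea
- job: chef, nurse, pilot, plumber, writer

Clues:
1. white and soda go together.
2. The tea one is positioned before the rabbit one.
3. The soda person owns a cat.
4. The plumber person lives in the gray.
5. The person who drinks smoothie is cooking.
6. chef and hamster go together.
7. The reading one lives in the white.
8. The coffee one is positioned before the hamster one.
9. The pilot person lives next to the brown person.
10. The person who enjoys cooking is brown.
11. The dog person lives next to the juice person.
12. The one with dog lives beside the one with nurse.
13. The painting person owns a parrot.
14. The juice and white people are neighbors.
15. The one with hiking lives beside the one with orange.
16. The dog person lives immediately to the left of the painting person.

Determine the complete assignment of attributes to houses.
Solution:

House | Color | Hobby | Pet | Drink | Job
-----------------------------------------
  1   | gray | hiking | dog | tea | plumber
  2   | orange | painting | parrot | juice | nurse
  3   | white | reading | cat | soda | writer
  4   | black | gardening | rabbit | coffee | pilot
  5   | brown | cooking | hamster | smoothie | chef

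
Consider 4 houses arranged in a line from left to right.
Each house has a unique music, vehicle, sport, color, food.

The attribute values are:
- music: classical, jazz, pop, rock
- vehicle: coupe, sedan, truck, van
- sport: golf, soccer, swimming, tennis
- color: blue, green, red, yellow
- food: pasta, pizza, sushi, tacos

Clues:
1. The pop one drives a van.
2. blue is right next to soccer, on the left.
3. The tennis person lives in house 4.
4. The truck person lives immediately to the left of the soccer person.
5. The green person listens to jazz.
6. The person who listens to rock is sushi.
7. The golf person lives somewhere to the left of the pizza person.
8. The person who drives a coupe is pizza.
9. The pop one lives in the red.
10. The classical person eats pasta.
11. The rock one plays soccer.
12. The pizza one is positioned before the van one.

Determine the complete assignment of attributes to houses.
Solution:

House | Music | Vehicle | Sport | Color | Food
----------------------------------------------
  1   | classical | truck | golf | blue | pasta
  2   | rock | sedan | soccer | yellow | sushi
  3   | jazz | coupe | swimming | green | pizza
  4   | pop | van | tennis | red | tacos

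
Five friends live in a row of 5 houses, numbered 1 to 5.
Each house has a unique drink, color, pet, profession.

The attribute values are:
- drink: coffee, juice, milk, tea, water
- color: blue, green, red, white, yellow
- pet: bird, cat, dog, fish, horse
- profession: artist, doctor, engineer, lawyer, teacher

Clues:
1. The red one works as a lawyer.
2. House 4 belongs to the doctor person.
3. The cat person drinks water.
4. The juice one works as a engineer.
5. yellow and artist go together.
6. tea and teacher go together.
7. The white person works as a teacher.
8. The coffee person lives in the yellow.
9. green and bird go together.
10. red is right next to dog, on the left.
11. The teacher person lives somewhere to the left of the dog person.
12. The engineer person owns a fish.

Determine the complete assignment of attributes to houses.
Solution:

House | Drink | Color | Pet | Profession
----------------------------------------
  1   | tea | white | horse | teacher
  2   | water | red | cat | lawyer
  3   | coffee | yellow | dog | artist
  4   | milk | green | bird | doctor
  5   | juice | blue | fish | engineer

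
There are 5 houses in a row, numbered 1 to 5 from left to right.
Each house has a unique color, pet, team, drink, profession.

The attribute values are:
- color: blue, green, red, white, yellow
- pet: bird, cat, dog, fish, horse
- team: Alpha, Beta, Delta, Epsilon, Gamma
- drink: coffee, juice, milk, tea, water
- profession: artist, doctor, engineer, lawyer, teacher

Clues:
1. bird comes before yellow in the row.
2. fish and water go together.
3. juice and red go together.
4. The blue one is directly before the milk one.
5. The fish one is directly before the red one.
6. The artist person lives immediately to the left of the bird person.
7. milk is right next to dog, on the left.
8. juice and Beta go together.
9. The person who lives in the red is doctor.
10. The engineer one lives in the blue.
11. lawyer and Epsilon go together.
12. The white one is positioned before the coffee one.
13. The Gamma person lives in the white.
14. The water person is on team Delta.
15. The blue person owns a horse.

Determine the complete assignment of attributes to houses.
Solution:

House | Color | Pet | Team | Drink | Profession
-----------------------------------------------
  1   | green | fish | Delta | water | artist
  2   | red | bird | Beta | juice | doctor
  3   | blue | horse | Alpha | tea | engineer
  4   | white | cat | Gamma | milk | teacher
  5   | yellow | dog | Epsilon | coffee | lawyer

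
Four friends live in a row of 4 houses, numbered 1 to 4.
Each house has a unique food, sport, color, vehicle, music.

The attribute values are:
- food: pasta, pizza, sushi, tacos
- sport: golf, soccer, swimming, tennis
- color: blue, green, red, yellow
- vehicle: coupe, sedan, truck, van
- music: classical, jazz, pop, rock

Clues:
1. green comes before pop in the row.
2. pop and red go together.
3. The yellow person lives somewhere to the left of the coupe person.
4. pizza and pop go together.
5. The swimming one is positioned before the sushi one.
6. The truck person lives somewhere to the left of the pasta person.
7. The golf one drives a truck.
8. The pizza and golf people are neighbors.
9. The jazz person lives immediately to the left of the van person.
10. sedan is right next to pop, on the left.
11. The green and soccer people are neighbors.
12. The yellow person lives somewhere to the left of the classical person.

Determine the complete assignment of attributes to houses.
Solution:

House | Food | Sport | Color | Vehicle | Music
----------------------------------------------
  1   | tacos | swimming | green | sedan | jazz
  2   | pizza | soccer | red | van | pop
  3   | sushi | golf | yellow | truck | rock
  4   | pasta | tennis | blue | coupe | classical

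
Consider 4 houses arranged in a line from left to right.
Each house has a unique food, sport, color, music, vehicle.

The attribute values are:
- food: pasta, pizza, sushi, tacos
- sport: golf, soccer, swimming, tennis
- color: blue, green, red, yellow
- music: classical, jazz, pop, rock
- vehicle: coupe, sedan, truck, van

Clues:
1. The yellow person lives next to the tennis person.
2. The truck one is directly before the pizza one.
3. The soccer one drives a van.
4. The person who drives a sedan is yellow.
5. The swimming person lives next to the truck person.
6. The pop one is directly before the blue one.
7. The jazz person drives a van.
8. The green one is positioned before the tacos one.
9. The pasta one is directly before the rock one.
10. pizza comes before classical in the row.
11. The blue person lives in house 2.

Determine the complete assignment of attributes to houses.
Solution:

House | Food | Sport | Color | Music | Vehicle
----------------------------------------------
  1   | pasta | swimming | yellow | pop | sedan
  2   | sushi | tennis | blue | rock | truck
  3   | pizza | soccer | green | jazz | van
  4   | tacos | golf | red | classical | coupe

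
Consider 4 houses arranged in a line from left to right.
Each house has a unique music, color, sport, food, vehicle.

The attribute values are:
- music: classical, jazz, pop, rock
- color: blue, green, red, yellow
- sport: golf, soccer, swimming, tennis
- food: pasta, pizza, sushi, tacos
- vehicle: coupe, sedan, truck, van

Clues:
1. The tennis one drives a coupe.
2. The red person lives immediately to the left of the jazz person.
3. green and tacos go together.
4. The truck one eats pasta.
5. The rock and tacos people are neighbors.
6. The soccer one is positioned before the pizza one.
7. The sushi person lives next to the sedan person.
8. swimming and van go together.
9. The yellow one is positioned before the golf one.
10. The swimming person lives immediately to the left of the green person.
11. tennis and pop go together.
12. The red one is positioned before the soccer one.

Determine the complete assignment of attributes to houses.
Solution:

House | Music | Color | Sport | Food | Vehicle
----------------------------------------------
  1   | rock | red | swimming | sushi | van
  2   | jazz | green | soccer | tacos | sedan
  3   | pop | yellow | tennis | pizza | coupe
  4   | classical | blue | golf | pasta | truck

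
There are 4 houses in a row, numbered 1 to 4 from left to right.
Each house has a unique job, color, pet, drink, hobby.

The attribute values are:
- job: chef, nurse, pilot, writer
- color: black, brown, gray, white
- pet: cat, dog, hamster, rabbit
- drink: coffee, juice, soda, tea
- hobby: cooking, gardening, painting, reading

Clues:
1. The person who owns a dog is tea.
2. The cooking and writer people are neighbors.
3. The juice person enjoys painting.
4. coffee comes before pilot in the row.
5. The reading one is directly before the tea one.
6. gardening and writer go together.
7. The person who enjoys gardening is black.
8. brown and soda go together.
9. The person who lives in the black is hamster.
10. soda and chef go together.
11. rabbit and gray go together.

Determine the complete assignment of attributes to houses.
Solution:

House | Job | Color | Pet | Drink | Hobby
-----------------------------------------
  1   | chef | brown | cat | soda | reading
  2   | nurse | white | dog | tea | cooking
  3   | writer | black | hamster | coffee | gardening
  4   | pilot | gray | rabbit | juice | painting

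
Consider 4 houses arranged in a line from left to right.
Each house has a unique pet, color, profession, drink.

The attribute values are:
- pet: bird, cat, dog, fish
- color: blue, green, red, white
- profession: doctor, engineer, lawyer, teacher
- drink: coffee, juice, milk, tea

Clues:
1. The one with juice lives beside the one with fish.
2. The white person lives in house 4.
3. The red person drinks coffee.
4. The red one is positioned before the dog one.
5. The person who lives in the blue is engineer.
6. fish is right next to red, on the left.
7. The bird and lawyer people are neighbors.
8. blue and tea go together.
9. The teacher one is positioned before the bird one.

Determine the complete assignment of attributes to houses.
Solution:

House | Pet | Color | Profession | Drink
----------------------------------------
  1   | cat | green | teacher | juice
  2   | fish | blue | engineer | tea
  3   | bird | red | doctor | coffee
  4   | dog | white | lawyer | milk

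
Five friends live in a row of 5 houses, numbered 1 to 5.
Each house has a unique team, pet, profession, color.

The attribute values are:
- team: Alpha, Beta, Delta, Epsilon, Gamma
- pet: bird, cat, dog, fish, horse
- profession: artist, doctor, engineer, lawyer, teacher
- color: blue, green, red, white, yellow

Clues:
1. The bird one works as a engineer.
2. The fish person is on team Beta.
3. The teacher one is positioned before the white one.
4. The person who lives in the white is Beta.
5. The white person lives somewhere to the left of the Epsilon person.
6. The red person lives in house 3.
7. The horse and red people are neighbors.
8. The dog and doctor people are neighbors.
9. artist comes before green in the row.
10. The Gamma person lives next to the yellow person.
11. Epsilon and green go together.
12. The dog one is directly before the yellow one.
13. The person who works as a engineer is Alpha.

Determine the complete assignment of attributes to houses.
Solution:

House | Team | Pet | Profession | Color
---------------------------------------
  1   | Gamma | dog | teacher | blue
  2   | Delta | horse | doctor | yellow
  3   | Alpha | bird | engineer | red
  4   | Beta | fish | artist | white
  5   | Epsilon | cat | lawyer | green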